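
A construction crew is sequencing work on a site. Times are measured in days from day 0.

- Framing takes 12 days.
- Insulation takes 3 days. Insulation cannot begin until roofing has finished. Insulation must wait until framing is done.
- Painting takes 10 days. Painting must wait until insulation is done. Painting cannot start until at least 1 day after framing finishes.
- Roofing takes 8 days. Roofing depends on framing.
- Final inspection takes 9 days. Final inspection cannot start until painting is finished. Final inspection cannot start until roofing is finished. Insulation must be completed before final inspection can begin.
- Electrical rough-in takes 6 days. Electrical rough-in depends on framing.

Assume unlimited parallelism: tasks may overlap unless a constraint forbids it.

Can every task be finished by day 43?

Nothing blocks framing, so it runs from day 0 to day 12.
Electrical rough-in cannot begin until framing (finishes day 12). It runs from day 12 to 12 + 6 = day 18.
Roofing waits on framing (finishes day 12), so it starts at day 12 and finishes at 12 + 8 = day 20.
Insulation needs all of roofing (finishes day 20); framing (finishes day 12). That puts its earliest start at day 20; it finishes at 20 + 3 = day 23.
Painting has to wait for insulation (finishes day 23); framing (finishes day 12, plus 1-day gap → day 13). The latest of these is day 23, so painting runs day 23 to 23 + 10 = day 33.
For final inspection: painting (finishes day 33); roofing (finishes day 20); insulation (finishes day 23). Taking the maximum gives a start of day 33, and it finishes at 33 + 9 = day 42.
Every task is finished by day 42, which is no later than the deadline of 43, so the schedule is feasible.

Yes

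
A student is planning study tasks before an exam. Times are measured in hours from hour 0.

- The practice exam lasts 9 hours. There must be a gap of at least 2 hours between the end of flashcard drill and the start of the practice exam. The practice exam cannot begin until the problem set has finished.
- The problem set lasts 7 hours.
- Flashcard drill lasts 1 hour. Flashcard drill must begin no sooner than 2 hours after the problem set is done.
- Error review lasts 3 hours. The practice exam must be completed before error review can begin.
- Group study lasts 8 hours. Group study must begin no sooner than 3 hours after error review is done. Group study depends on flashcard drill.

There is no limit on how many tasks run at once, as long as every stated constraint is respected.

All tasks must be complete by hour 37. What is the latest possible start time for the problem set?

2

Group study has no dependents, so it just needs to finish by hour 37. Starting by 37 − 8 = hour 29 achieves that.
Since group study (must start by hour 29, minus 3-hour gap → hour 26) depends on it, error review must finish by hour 26. Backing off its 3-hour duration gives a latest start of hour 23.
The practice exam must finish before error review (must start by hour 23). With a 9-hour duration, the practice exam must start by 23 − 9 = hour 14.
Flashcard drill must finish in time for the practice exam (must start by hour 14, minus 2-hour gap → hour 12); group study (must start by hour 29). The tightest is hour 12, so flashcard drill must start by 12 − 1 = hour 11.
The problem set must finish in time for flashcard drill (must start by hour 11, minus 2-hour gap → hour 9); the practice exam (must start by hour 14). The tightest is hour 9, so the problem set must start by 9 − 7 = hour 2.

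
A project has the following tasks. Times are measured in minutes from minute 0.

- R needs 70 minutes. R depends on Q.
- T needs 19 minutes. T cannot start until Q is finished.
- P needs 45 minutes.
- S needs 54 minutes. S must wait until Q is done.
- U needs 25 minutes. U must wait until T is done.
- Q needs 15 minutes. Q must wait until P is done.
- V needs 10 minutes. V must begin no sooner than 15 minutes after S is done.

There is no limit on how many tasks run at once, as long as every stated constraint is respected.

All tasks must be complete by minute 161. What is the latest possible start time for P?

22

R must finish by minute 161; it takes 70 minutes, so it must start by 161 − 70 = minute 91.
To finish by minute 161, V (duration 10) must start no later than minute 151.
S has to be done before V (must start by minute 151, minus 15-minute gap → minute 136). That means finishing by minute 136, i.e. starting by 136 − 54 = minute 82.
U must finish by minute 161; it takes 25 minutes, so it must start by 161 − 25 = minute 136.
T must finish before U (must start by minute 136). With a 19-minute duration, T must start by 136 − 19 = minute 117.
Q has several dependents: R (must start by minute 91); S (must start by minute 82); T (must start by minute 117). The earliest of those limits is minute 82, so Q must start by 82 − 15 = minute 67.
P feeds into Q (must start by minute 67); so P must finish by minute 67 and therefore start by minute 22.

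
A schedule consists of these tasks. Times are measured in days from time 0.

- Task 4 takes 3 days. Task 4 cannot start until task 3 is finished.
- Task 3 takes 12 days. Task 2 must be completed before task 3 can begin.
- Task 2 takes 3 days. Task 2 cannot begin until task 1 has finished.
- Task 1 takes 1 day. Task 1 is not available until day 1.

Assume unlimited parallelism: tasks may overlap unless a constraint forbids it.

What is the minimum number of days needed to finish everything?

20

After its own release at day 1, task 1 can start at day 1 and finishes at day 2.
Task 2 waits on task 1 (finishes day 2), so it starts at day 2 and finishes at 2 + 3 = day 5.
Task 3 waits on task 2 (finishes day 5), so it starts at day 5 and finishes at 5 + 12 = day 17.
Task 4 waits on task 3 (finishes day 17), so it starts at day 17 and finishes at 17 + 3 = day 20.
All tasks are finished once the last one completes. Finish times: Task 1 at 2, Task 2 at 5, Task 3 at 17, Task 4 at 20. The latest is day 20.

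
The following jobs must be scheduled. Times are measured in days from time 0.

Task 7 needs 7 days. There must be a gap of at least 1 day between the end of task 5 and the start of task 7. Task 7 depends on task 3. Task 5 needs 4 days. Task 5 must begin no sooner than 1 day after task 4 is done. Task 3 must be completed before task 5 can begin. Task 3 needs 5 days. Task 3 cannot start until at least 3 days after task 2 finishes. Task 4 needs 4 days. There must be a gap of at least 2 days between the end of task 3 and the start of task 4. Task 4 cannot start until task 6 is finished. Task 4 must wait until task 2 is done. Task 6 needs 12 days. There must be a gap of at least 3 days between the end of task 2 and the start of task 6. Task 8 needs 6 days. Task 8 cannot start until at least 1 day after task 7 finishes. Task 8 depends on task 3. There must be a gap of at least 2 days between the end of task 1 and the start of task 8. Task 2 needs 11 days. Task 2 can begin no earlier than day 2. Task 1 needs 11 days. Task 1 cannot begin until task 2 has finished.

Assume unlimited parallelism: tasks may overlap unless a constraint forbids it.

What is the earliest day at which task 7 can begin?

38

Task 2 waits on its own release at day 2, so it starts at day 2 and finishes at 2 + 11 = day 13.
Task 6 waits on task 2 (finishes day 13, plus 3-day gap → day 16), so it starts at day 16 and finishes at 16 + 12 = day 28.
After task 2 (finishes day 13, plus 3-day gap → day 16), task 3 can start at day 16 and finishes at day 21.
Task 4 needs all of task 3 (finishes day 21, plus 2-day gap → day 23); task 6 (finishes day 28); task 2 (finishes day 13). That puts its earliest start at day 28; it finishes at 28 + 4 = day 32.
For task 5: task 4 (finishes day 32, plus 1-day gap → day 33); task 3 (finishes day 21). Taking the maximum gives a start of day 33, and it finishes at 33 + 4 = day 37.
Task 7 waits on task 5 (finishes day 37, plus 1-day gap → day 38); task 3 (finishes day 21). The latest of these is day 38, which is the earliest task 7 can start.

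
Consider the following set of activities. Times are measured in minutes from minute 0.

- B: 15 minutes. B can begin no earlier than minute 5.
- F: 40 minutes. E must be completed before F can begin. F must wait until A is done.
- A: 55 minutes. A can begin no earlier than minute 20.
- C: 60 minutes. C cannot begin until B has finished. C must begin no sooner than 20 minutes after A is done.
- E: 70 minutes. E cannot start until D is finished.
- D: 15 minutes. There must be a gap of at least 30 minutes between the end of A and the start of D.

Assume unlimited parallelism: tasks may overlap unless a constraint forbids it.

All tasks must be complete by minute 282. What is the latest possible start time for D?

Nothing follows F; the deadline of minute 282 is its only limit. It must start by 282 − 40 = minute 242.
E feeds into F (must start by minute 242); so E must finish by minute 242 and therefore start by minute 172.
Since E (must start by minute 172) depends on it, D must finish by minute 172. Backing off its 15-minute duration gives a latest start of minute 157.

157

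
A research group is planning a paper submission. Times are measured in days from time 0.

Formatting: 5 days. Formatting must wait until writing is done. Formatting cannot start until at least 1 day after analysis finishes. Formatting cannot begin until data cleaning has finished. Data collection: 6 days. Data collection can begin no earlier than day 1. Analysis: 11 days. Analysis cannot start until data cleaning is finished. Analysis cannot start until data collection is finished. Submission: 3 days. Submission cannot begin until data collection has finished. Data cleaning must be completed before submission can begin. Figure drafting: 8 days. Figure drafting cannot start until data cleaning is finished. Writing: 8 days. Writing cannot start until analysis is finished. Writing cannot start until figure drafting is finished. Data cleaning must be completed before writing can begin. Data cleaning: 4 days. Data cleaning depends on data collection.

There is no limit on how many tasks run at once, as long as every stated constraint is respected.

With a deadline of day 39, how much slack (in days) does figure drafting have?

7

Data collection waits on its own release at day 1, so it starts at day 1 and finishes at 1 + 6 = day 7.
Data cleaning waits on data collection (finishes day 7), so it starts at day 7 and finishes at 7 + 4 = day 11.
Figure drafting waits on data cleaning (finishes day 11), so it starts at day 11 and finishes at 11 + 8 = day 19.

Working backward from the deadline:
Nothing follows formatting; the deadline of day 39 is its only limit. It must start by 39 − 5 = day 34.
Since formatting (must start by day 34) depends on it, writing must finish by day 34. Backing off its 8-day duration gives a latest start of day 26.
Figure drafting must finish before writing (must start by day 26). With an 8-day duration, figure drafting must start by 26 − 8 = day 18.
So figure drafting can start as early as day 11 and as late as day 18, giving 18 − 11 = 7 days of slack.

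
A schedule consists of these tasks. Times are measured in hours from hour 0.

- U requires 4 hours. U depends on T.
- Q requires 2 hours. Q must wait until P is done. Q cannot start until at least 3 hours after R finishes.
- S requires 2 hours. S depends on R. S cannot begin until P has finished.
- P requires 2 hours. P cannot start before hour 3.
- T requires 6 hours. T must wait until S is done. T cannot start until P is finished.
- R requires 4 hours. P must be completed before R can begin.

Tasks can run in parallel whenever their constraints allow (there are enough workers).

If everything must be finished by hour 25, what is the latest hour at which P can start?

7

Q has no dependents, so it just needs to finish by hour 25. Starting by 25 − 2 = hour 23 achieves that.
U has no dependents, so it just needs to finish by hour 25. Starting by 25 − 4 = hour 21 achieves that.
T must finish before U (must start by hour 21). With a 6-hour duration, T must start by 21 − 6 = hour 15.
Since T (must start by hour 15) depends on it, S must finish by hour 15. Backing off its 2-hour duration gives a latest start of hour 13.
R must finish in time for Q (must start by hour 23, minus 3-hour gap → hour 20); S (must start by hour 13). The tightest is hour 13, so R must start by 13 − 4 = hour 9.
P has several dependents: Q (must start by hour 23); R (must start by hour 9); S (must start by hour 13); T (must start by hour 15). The earliest of those limits is hour 9, so P must start by 9 − 2 = hour 7.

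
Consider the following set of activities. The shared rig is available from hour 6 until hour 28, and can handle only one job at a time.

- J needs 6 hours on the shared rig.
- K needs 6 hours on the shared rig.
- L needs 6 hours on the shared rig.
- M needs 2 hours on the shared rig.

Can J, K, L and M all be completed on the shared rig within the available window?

The shared rig window is 28 − 6 = 22 hours.
Running back to back, the jobs need 6 + 6 + 6 + 2 = 20 hours on the shared rig.
Since 20 ≤ 22, they fit within the window.

Yes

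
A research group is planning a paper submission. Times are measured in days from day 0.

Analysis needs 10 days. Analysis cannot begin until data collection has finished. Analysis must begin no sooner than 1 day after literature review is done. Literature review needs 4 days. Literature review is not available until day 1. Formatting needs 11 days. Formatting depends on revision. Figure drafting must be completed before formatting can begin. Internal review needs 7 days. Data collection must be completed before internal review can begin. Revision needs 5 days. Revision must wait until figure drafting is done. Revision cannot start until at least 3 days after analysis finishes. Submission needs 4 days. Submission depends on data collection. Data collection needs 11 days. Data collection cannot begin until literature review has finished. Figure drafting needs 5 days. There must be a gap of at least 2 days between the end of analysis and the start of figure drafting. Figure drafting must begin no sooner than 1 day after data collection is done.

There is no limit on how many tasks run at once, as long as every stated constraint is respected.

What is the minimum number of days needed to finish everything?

Literature review waits on its own release at day 1, so it starts at day 1 and finishes at 1 + 4 = day 5.
Data collection waits on literature review (finishes day 5), so it starts at day 5 and finishes at 5 + 11 = day 16.
Submission cannot begin until data collection (finishes day 16). It runs from day 16 to 16 + 4 = day 20.
Internal review waits on data collection (finishes day 16), so it starts at day 16 and finishes at 16 + 7 = day 23.
Analysis needs all of data collection (finishes day 16); literature review (finishes day 5, plus 1-day gap → day 6). That puts its earliest start at day 16; it finishes at 16 + 10 = day 26.
Figure drafting has to wait for analysis (finishes day 26, plus 2-day gap → day 28); data collection (finishes day 16, plus 1-day gap → day 17). The latest of these is day 28, so figure drafting runs day 28 to 28 + 5 = day 33.
Revision has to wait for figure drafting (finishes day 33); analysis (finishes day 26, plus 3-day gap → day 29). The latest of these is day 33, so revision runs day 33 to 33 + 5 = day 38.
Formatting needs all of revision (finishes day 38); figure drafting (finishes day 33). That puts its earliest start at day 38; it finishes at 38 + 11 = day 49.
All tasks are finished once the last one completes. Finish times: Literature review at 5, Data collection at 16, Analysis at 26, Figure drafting at 33, Internal review at 23, Revision at 38, Formatting at 49, Submission at 20. The latest is day 49.

49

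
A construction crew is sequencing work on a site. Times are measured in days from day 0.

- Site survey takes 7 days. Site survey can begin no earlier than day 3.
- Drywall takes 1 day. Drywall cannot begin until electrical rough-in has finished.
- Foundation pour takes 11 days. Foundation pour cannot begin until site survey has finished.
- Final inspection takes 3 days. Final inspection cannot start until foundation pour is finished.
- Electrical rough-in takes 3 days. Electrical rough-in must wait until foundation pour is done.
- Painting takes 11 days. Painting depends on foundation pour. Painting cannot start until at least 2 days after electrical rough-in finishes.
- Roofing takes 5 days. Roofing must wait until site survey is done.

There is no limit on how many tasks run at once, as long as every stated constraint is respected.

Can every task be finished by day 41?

After its own release at day 3, site survey can start at day 3 and finishes at day 10.
After site survey (finishes day 10), roofing can start at day 10 and finishes at day 15.
Foundation pour cannot begin until site survey (finishes day 10). It runs from day 10 to 10 + 11 = day 21.
Final inspection cannot begin until foundation pour (finishes day 21). It runs from day 21 to 21 + 3 = day 24.
Electrical rough-in cannot begin until foundation pour (finishes day 21). It runs from day 21 to 21 + 3 = day 24.
Painting needs all of foundation pour (finishes day 21); electrical rough-in (finishes day 24, plus 2-day gap → day 26). That puts its earliest start at day 26; it finishes at 26 + 11 = day 37.
Drywall cannot begin until electrical rough-in (finishes day 24). It runs from day 24 to 24 + 1 = day 25.
Every task is finished by day 37, which is no later than the deadline of 41, so the schedule is feasible.

Yes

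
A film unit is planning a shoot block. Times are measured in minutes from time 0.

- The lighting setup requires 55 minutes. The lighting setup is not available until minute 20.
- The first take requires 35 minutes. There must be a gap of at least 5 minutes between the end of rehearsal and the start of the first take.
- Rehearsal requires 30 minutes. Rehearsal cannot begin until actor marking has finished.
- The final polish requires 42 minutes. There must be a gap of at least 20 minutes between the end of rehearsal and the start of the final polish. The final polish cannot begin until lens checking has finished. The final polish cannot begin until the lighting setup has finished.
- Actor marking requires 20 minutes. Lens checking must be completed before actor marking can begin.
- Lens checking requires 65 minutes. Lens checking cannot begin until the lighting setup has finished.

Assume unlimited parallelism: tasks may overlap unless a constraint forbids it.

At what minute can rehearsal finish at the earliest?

After its own release at minute 20, the lighting setup can start at minute 20 and finishes at minute 75.
Lens checking cannot begin until the lighting setup (finishes minute 75). It runs from minute 75 to 75 + 65 = minute 140.
Actor marking waits on lens checking (finishes minute 140), so it starts at minute 140 and finishes at 140 + 20 = minute 160.
Rehearsal cannot begin until actor marking (finishes minute 160). It runs from minute 160 to 160 + 30 = minute 190.

190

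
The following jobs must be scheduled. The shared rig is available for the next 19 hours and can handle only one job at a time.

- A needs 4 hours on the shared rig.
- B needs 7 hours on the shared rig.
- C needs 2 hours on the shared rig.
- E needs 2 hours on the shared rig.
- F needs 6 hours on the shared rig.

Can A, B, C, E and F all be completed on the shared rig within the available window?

Running back to back, the jobs need 4 + 7 + 2 + 2 + 6 = 21 hours on the shared rig.
Since 21 > 19, they cannot all fit.

No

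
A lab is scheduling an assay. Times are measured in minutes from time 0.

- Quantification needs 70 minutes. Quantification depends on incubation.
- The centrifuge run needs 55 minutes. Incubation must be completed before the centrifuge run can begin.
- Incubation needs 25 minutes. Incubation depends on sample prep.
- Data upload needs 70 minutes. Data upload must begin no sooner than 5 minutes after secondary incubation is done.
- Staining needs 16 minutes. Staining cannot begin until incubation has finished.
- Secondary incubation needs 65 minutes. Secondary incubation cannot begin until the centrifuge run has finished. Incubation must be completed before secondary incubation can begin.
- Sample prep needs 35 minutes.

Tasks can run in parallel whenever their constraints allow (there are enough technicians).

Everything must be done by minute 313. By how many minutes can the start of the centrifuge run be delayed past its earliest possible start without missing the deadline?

Sample prep can start immediately at minute 0; it finishes at minute 35.
Incubation waits on sample prep (finishes minute 35), so it starts at minute 35 and finishes at 35 + 25 = minute 60.
The centrifuge run cannot begin until incubation (finishes minute 60). It runs from minute 60 to 60 + 55 = minute 115.

Working backward from the deadline:
Data upload has no dependents, so it just needs to finish by minute 313. Starting by 313 − 70 = minute 243 achieves that.
Secondary incubation feeds into data upload (must start by minute 243, minus 5-minute gap → minute 238); so secondary incubation must finish by minute 238 and therefore start by minute 173.
The centrifuge run feeds into secondary incubation (must start by minute 173); so the centrifuge run must finish by minute 173 and therefore start by minute 118.
So the centrifuge run can start as early as minute 60 and as late as minute 118, giving 118 − 60 = 58 minutes of slack.

58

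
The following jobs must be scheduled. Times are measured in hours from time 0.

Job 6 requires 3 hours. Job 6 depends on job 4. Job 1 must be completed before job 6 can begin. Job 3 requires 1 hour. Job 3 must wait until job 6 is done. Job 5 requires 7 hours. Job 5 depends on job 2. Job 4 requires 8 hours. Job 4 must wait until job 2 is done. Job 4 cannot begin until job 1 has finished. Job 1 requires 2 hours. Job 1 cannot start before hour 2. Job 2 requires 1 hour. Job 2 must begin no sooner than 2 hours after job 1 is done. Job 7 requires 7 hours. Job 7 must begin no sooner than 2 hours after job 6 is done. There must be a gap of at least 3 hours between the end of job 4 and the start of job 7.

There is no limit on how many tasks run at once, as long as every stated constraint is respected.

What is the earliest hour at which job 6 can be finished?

18

Job 1 cannot begin until its own release at hour 2. It runs from hour 2 to 2 + 2 = hour 4.
After job 1 (finishes hour 4, plus 2-hour gap → hour 6), job 2 can start at hour 6 and finishes at hour 7.
Job 4 has to wait for job 2 (finishes hour 7); job 1 (finishes hour 4). The latest of these is hour 7, so job 4 runs hour 7 to 7 + 8 = hour 15.
Job 6 needs all of job 4 (finishes hour 15); job 1 (finishes hour 4). That puts its earliest start at hour 15; it finishes at 15 + 3 = hour 18.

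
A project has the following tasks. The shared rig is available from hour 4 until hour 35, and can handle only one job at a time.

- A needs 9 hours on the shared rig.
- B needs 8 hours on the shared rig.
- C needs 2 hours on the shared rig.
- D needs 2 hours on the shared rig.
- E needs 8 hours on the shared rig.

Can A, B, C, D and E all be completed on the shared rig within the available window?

The shared rig window is 35 − 4 = 31 hours.
Running back to back, the jobs need 9 + 8 + 2 + 2 + 8 = 29 hours on the shared rig.
Since 29 ≤ 31, they fit within the window.

Yes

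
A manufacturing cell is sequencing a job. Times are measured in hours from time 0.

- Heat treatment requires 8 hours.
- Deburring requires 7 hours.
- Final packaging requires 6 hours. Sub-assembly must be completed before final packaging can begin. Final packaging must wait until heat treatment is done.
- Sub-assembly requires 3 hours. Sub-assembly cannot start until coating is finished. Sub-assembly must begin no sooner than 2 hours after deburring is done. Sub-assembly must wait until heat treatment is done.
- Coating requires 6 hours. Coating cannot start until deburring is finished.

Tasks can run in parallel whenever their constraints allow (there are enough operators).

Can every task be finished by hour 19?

No

Heat treatment can start immediately at hour 0; it finishes at hour 8.
Deburring has no prerequisites, so it starts at hour 0 and finishes at hour 7.
Coating waits on deburring (finishes hour 7), so it starts at hour 7 and finishes at 7 + 6 = hour 13.
For sub-assembly: coating (finishes hour 13); deburring (finishes hour 7, plus 2-hour gap → hour 9); heat treatment (finishes hour 8). Taking the maximum gives a start of hour 13, and it finishes at 13 + 3 = hour 16.
Final packaging cannot start until sub-assembly (finishes hour 16); heat treatment (finishes hour 8). The controlling bound is hour 16, so final packaging finishes at 16 + 6 = hour 22.
The earliest everything can be done is hour 22, which is after the deadline of 19, so it is not possible.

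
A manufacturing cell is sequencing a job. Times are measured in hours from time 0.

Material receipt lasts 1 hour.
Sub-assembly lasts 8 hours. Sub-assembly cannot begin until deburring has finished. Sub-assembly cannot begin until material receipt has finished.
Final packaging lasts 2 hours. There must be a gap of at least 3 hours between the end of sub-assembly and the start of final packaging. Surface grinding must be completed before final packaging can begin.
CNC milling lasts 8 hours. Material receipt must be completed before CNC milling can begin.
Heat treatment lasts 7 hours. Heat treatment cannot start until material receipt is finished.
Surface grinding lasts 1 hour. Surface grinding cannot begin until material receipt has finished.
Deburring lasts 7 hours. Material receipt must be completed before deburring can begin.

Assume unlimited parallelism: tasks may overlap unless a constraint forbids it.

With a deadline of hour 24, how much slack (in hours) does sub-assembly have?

Material receipt has no prerequisites, so it starts at hour 0 and finishes at hour 1.
Deburring waits on material receipt (finishes hour 1), so it starts at hour 1 and finishes at 1 + 7 = hour 8.
Sub-assembly has to wait for deburring (finishes hour 8); material receipt (finishes hour 1). The latest of these is hour 8, so sub-assembly runs hour 8 to 8 + 8 = hour 16.

Working backward from the deadline:
To finish by hour 24, final packaging (duration 2) must start no later than hour 22.
Sub-assembly has to be done before final packaging (must start by hour 22, minus 3-hour gap → hour 19). That means finishing by hour 19, i.e. starting by 19 − 8 = hour 11.
So sub-assembly can start as early as hour 8 and as late as hour 11, giving 11 − 8 = 3 hours of slack.

3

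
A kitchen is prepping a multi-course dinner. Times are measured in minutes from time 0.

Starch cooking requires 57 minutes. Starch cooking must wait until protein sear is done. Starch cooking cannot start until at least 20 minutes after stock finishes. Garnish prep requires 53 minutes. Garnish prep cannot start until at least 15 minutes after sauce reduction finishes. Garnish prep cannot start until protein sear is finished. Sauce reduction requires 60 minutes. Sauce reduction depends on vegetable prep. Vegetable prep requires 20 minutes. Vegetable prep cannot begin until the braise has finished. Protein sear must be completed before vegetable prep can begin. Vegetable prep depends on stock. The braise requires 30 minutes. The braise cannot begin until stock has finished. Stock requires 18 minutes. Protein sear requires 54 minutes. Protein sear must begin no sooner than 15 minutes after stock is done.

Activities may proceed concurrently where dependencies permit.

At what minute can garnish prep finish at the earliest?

Stock can start immediately at minute 0; it finishes at minute 18.
Protein sear waits on stock (finishes minute 18, plus 15-minute gap → minute 33), so it starts at minute 33 and finishes at 33 + 54 = minute 87.
The braise waits on stock (finishes minute 18), so it starts at minute 18 and finishes at 18 + 30 = minute 48.
Vegetable prep has to wait for the braise (finishes minute 48); protein sear (finishes minute 87); stock (finishes minute 18). The latest of these is minute 87, so vegetable prep runs minute 87 to 87 + 20 = minute 107.
Sauce reduction cannot begin until vegetable prep (finishes minute 107). It runs from minute 107 to 107 + 60 = minute 167.
For garnish prep: sauce reduction (finishes minute 167, plus 15-minute gap → minute 182); protein sear (finishes minute 87). Taking the maximum gives a start of minute 182, and it finishes at 182 + 53 = minute 235.

235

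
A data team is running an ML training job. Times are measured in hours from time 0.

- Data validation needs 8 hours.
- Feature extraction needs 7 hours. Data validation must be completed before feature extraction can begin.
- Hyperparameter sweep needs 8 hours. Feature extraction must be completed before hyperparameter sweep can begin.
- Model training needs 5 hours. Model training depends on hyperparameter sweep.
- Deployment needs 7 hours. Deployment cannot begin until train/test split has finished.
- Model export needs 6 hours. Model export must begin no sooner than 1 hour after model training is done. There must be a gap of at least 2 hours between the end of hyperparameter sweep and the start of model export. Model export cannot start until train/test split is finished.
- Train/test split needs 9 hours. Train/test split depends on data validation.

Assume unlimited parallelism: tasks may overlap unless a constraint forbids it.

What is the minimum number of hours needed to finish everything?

35

Data validation can start immediately at hour 0; it finishes at hour 8.
After data validation (finishes hour 8), train/test split can start at hour 8 and finishes at hour 17.
After train/test split (finishes hour 17), deployment can start at hour 17 and finishes at hour 24.
Feature extraction waits on data validation (finishes hour 8), so it starts at hour 8 and finishes at 8 + 7 = hour 15.
After feature extraction (finishes hour 15), hyperparameter sweep can start at hour 15 and finishes at hour 23.
After hyperparameter sweep (finishes hour 23), model training can start at hour 23 and finishes at hour 28.
Model export cannot start until model training (finishes hour 28, plus 1-hour gap → hour 29); hyperparameter sweep (finishes hour 23, plus 2-hour gap → hour 25); train/test split (finishes hour 17). The controlling bound is hour 29, so model export finishes at 29 + 6 = hour 35.
All tasks are finished once the last one completes. Finish times: Data validation at 8, Feature extraction at 15, Train/test split at 17, Hyperparameter sweep at 23, Model training at 28, Model export at 35, Deployment at 24. The latest is hour 35.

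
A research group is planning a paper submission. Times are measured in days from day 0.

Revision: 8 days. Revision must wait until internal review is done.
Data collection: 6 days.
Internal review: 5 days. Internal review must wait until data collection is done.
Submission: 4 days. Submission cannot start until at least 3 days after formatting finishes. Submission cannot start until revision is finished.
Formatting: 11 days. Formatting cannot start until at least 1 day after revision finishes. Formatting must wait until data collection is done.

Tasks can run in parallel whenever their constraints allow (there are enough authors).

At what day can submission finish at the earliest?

38

Data collection has no prerequisites, so it starts at day 0 and finishes at day 6.
Internal review waits on data collection (finishes day 6), so it starts at day 6 and finishes at 6 + 5 = day 11.
Revision cannot begin until internal review (finishes day 11). It runs from day 11 to 11 + 8 = day 19.
For formatting: revision (finishes day 19, plus 1-day gap → day 20); data collection (finishes day 6). Taking the maximum gives a start of day 20, and it finishes at 20 + 11 = day 31.
Submission cannot start until formatting (finishes day 31, plus 3-day gap → day 34); revision (finishes day 19). The controlling bound is day 34, so submission finishes at 34 + 4 = day 38.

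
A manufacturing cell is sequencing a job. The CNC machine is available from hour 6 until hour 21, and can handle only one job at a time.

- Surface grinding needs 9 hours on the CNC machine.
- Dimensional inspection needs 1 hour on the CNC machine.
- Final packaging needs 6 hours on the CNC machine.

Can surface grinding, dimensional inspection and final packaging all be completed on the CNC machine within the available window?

The CNC machine window is 21 − 6 = 15 hours.
Running back to back, the jobs need 9 + 1 + 6 = 16 hours on the CNC machine.
Since 16 > 15, they cannot all fit.

No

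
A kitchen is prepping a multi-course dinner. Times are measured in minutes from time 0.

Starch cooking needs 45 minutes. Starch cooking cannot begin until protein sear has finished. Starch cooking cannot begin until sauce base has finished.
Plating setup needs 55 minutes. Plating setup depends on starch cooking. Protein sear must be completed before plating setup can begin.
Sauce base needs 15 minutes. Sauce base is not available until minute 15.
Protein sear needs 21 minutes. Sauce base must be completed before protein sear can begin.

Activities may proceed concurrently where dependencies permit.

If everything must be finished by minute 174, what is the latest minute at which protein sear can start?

53

Nothing follows plating setup; the deadline of minute 174 is its only limit. It must start by 174 − 55 = minute 119.
Starch cooking feeds into plating setup (must start by minute 119); so starch cooking must finish by minute 119 and therefore start by minute 74.
Protein sear must finish in time for starch cooking (must start by minute 74); plating setup (must start by minute 119). The tightest is minute 74, so protein sear must start by 74 − 21 = minute 53.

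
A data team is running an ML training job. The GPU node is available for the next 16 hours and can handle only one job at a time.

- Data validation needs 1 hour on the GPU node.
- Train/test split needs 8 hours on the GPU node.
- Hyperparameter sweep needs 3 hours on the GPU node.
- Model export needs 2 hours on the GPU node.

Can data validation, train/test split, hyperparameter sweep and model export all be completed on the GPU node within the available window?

Yes

Running back to back, the jobs need 1 + 8 + 3 + 2 = 14 hours on the GPU node.
Since 14 ≤ 16, they fit within the window.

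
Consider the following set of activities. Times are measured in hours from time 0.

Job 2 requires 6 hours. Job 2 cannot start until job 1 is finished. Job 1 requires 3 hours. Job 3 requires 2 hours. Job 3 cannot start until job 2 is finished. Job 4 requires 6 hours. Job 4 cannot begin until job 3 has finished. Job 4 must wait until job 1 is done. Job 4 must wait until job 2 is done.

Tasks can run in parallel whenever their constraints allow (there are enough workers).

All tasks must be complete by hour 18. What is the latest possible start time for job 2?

4

Job 4 has no dependents, so it just needs to finish by hour 18. Starting by 18 − 6 = hour 12 achieves that.
Job 3 feeds into job 4 (must start by hour 12); so job 3 must finish by hour 12 and therefore start by hour 10.
Job 2 must finish in time for job 3 (must start by hour 10); job 4 (must start by hour 12). The tightest is hour 10, so job 2 must start by 10 − 6 = hour 4.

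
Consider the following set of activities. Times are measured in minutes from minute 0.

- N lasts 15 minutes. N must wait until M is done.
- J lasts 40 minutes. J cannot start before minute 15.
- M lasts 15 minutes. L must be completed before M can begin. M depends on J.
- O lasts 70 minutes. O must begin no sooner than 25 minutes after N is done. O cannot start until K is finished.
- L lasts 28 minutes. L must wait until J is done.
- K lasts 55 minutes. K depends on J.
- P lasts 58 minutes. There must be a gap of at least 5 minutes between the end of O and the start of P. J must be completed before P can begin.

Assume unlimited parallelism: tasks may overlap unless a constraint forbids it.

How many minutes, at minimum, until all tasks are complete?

After its own release at minute 15, J can start at minute 15 and finishes at minute 55.
L cannot begin until J (finishes minute 55). It runs from minute 55 to 55 + 28 = minute 83.
M needs all of L (finishes minute 83); J (finishes minute 55). That puts its earliest start at minute 83; it finishes at 83 + 15 = minute 98.
N cannot begin until M (finishes minute 98). It runs from minute 98 to 98 + 15 = minute 113.
After J (finishes minute 55), K can start at minute 55 and finishes at minute 110.
O has to wait for N (finishes minute 113, plus 25-minute gap → minute 138); K (finishes minute 110). The latest of these is minute 138, so O runs minute 138 to 138 + 70 = minute 208.
P needs all of O (finishes minute 208, plus 5-minute gap → minute 213); J (finishes minute 55). That puts its earliest start at minute 213; it finishes at 213 + 58 = minute 271.
All tasks are finished once the last one completes. Finish times: J at 55, K at 110, L at 83, M at 98, N at 113, O at 208, P at 271. The latest is minute 271.

271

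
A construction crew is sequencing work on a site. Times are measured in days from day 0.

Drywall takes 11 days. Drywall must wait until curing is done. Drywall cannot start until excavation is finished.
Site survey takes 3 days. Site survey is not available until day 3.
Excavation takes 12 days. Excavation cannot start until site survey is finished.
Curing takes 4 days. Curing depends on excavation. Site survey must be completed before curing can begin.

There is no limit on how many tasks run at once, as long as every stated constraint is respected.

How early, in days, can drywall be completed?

After its own release at day 3, site survey can start at day 3 and finishes at day 6.
After site survey (finishes day 6), excavation can start at day 6 and finishes at day 18.
Curing cannot start until excavation (finishes day 18); site survey (finishes day 6). The controlling bound is day 18, so curing finishes at 18 + 4 = day 22.
Drywall cannot start until curing (finishes day 22); excavation (finishes day 18). The controlling bound is day 22, so drywall finishes at 22 + 11 = day 33.

33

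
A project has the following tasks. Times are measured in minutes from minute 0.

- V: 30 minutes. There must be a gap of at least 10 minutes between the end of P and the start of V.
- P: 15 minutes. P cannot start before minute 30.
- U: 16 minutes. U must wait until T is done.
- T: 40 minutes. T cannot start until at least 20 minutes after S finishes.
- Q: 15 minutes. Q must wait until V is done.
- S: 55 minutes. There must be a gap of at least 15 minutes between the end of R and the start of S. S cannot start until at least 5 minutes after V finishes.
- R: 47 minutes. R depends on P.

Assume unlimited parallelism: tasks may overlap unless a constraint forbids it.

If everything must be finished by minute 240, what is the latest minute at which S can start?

To finish by minute 240, U (duration 16) must start no later than minute 224.
Since U (must start by minute 224) depends on it, T must finish by minute 224. Backing off its 40-minute duration gives a latest start of minute 184.
Since T (must start by minute 184, minus 20-minute gap → minute 164) depends on it, S must finish by minute 164. Backing off its 55-minute duration gives a latest start of minute 109.

109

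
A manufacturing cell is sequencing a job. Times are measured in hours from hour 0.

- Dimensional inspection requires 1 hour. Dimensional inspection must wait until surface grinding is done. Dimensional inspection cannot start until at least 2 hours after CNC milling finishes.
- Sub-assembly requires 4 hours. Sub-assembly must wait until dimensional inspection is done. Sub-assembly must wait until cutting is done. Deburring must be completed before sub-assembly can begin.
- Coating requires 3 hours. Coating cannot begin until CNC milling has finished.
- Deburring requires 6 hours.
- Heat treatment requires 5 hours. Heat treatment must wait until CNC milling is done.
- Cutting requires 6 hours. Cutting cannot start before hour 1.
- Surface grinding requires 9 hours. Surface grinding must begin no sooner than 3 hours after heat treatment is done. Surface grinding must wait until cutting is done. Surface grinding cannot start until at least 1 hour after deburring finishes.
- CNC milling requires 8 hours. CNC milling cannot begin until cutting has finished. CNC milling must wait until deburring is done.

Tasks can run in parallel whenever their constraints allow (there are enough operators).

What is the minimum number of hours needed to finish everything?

Deburring has no prerequisites, so it starts at hour 0 and finishes at hour 6.
Cutting cannot begin until its own release at hour 1. It runs from hour 1 to 1 + 6 = hour 7.
CNC milling has to wait for cutting (finishes hour 7); deburring (finishes hour 6). The latest of these is hour 7, so CNC milling runs hour 7 to 7 + 8 = hour 15.
After CNC milling (finishes hour 15), coating can start at hour 15 and finishes at hour 18.
Heat treatment cannot begin until CNC milling (finishes hour 15). It runs from hour 15 to 15 + 5 = hour 20.
Surface grinding needs all of heat treatment (finishes hour 20, plus 3-hour gap → hour 23); cutting (finishes hour 7); deburring (finishes hour 6, plus 1-hour gap → hour 7). That puts its earliest start at hour 23; it finishes at 23 + 9 = hour 32.
For dimensional inspection: surface grinding (finishes hour 32); CNC milling (finishes hour 15, plus 2-hour gap → hour 17). Taking the maximum gives a start of hour 32, and it finishes at 32 + 1 = hour 33.
For sub-assembly: dimensional inspection (finishes hour 33); cutting (finishes hour 7); deburring (finishes hour 6). Taking the maximum gives a start of hour 33, and it finishes at 33 + 4 = hour 37.
All tasks are finished once the last one completes. Finish times: Cutting at 7, Deburring at 6, CNC milling at 15, Heat treatment at 20, Surface grinding at 32, Dimensional inspection at 33, Coating at 18, Sub-assembly at 37. The latest is hour 37.

37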